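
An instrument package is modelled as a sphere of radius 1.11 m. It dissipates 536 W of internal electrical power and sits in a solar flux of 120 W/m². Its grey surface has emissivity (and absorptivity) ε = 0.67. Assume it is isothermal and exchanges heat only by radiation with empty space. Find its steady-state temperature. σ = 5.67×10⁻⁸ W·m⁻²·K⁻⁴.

T ≈ 195 K

At steady state, absorbed solar power + internal power = radiated power.
Absorbed: α·S·A_cross = 0.67·120·3.871 = 311.2 W (cross-section πr²).
Total input = 311.2 + 536 = 847.2 W.
Radiated: εσ·A_surf·T⁴ with A_surf = 4πr² = 15.48 m².
T⁴ = 847.2/(0.67·5.67×10⁻⁸·15.48) = 1.440×10⁹ K⁴.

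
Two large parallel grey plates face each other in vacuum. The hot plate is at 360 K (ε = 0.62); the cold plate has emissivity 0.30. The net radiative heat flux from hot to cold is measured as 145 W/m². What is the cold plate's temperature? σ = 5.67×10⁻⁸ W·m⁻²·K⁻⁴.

q = σ(T₁⁴ − T₂⁴)/(1/ε₁ + 1/ε₂ − 1); denominator = 3.946.
T₂⁴ = T₁⁴ − q·(1/ε₁+1/ε₂−1)/σ = 1.680×10¹⁰ − 145·3.946/5.67×10⁻⁸
    = 6.704×10⁹ K⁴.

T₂ ≈ 286 K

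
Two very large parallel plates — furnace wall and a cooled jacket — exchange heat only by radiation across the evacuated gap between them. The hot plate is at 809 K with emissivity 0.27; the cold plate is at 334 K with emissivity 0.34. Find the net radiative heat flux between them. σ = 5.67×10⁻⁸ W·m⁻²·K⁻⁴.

q ≈ 4180 W/m²

For two infinite grey parallel plates, q = σ(T₁⁴ − T₂⁴)/(1/ε₁ + 1/ε₂ − 1).
T₁⁴ − T₂⁴ = 4.283×10¹¹ − 1.244×10¹⁰ = 4.159×10¹¹ K⁴.
1/ε₁ + 1/ε₂ − 1 = 3.704 + 2.941 − 1 = 5.645.
q = 5.67×10⁻⁸ × 4.159×10¹¹ / 5.645.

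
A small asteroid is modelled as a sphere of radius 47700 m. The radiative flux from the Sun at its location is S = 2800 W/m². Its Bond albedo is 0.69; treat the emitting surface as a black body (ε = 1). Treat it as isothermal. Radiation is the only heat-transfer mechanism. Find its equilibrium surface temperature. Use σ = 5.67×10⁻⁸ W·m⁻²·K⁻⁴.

T ≈ 249 K

At equilibrium, absorbed power = emitted power.
Absorbing cross-section = πr² = 7.148×10⁹ m²; emitting surface = 4πr² = 2.859×10¹⁰ m² (ratio 4).
(1−a)S·A_cross = εσ·A_surf·T⁴  ⇒  T⁴ = (1−a)S/(4σ).
T⁴ = 0.310·2800/(4·5.67×10⁻⁸) = 3.827×10⁹ K⁴.
T = (3.827×10⁹)^(1/4).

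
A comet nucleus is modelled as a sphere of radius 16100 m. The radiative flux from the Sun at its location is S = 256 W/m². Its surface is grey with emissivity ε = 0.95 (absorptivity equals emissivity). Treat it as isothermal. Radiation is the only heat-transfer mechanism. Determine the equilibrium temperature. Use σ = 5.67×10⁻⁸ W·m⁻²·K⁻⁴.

T ≈ 183 K

At equilibrium, absorbed power = emitted power.
Absorbing cross-section = πr² = 8.143×10⁸ m²; emitting surface = 4πr² = 3.257×10⁹ m² (ratio 4).
εS·A_cross = εσ·A_surf·T⁴  ⇒  T⁴ = S/(4σ)   (ε cancels).
T⁴ = 256/(4·5.67×10⁻⁸) = 1.129×10⁹ K⁴.
T = (1.129×10⁹)^(1/4).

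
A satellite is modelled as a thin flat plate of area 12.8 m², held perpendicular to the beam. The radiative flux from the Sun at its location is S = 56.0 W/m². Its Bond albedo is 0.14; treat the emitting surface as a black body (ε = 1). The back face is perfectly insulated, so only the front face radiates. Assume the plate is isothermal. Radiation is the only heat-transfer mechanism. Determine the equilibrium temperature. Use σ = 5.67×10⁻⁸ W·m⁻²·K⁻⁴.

T ≈ 171 K

At equilibrium, absorbed power = emitted power.
Absorbing cross-section = A = 12.80 m²; emitting surface = A = 12.80 m² (ratio 1).
(1−a)S·A_cross = εσ·A_surf·T⁴  ⇒  T⁴ = (1−a)S/(1σ).
T⁴ = 0.860·56.0/(1·5.67×10⁻⁸) = 8.494×10⁸ K⁴.
T = (8.494×10⁸)^(1/4).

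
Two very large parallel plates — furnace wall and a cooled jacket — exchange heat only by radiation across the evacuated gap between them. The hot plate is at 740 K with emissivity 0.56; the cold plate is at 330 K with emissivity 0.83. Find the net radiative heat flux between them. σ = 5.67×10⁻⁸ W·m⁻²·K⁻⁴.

For two infinite grey parallel plates, q = σ(T₁⁴ − T₂⁴)/(1/ε₁ + 1/ε₂ − 1).
T₁⁴ − T₂⁴ = 2.999×10¹¹ − 1.186×10¹⁰ = 2.880×10¹¹ K⁴.
1/ε₁ + 1/ε₂ − 1 = 1.786 + 1.205 − 1 = 1.991.
q = 5.67×10⁻⁸ × 2.880×10¹¹ / 1.991.

q ≈ 8200 W/m²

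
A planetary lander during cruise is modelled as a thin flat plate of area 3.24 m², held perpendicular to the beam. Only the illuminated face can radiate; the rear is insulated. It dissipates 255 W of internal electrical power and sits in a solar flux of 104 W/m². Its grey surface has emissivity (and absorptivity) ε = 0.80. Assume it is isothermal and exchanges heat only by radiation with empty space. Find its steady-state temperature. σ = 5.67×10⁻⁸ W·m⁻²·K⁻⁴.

T ≈ 244 K

At steady state, absorbed solar power + internal power = radiated power.
Absorbed: α·S·A_cross = 0.80·104·3.240 = 269.6 W (cross-section A).
Total input = 269.6 + 255 = 524.6 W.
Radiated: εσ·A_surf·T⁴ with A_surf = A = 3.240 m².
T⁴ = 524.6/(0.80·5.67×10⁻⁸·3.240) = 3.569×10⁹ K⁴.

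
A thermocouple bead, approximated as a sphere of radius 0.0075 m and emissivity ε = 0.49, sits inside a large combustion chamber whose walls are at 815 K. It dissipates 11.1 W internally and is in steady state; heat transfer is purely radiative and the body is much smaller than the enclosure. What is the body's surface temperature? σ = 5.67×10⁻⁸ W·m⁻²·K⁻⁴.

For a small grey body in a large enclosure, net radiated power = εσA(T⁴ − T_w⁴).
Steady state: P = εσA(T⁴ − T_w⁴) with A = 4πr² = 7.069×10⁻⁴ m².
T⁴ = P/(εσA) + T_w⁴ = 11.1/(0.49·5.67×10⁻⁸·7.069×10⁻⁴) + (815)⁴
    = 5.652×10¹¹ + 4.412×10¹¹ = 1.006×10¹² K⁴.

T ≈ 1000 K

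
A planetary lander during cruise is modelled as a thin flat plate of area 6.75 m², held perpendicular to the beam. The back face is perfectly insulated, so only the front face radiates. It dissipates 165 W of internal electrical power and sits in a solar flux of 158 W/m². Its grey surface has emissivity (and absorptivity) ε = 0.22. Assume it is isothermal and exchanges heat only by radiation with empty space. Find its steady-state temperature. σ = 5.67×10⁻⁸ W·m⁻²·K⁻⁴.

At steady state, absorbed solar power + internal power = radiated power.
Absorbed: α·S·A_cross = 0.22·158·6.750 = 234.6 W (cross-section A).
Total input = 234.6 + 165 = 399.6 W.
Radiated: εσ·A_surf·T⁴ with A_surf = A = 6.750 m².
T⁴ = 399.6/(0.22·5.67×10⁻⁸·6.750) = 4.746×10⁹ K⁴.

T ≈ 262 K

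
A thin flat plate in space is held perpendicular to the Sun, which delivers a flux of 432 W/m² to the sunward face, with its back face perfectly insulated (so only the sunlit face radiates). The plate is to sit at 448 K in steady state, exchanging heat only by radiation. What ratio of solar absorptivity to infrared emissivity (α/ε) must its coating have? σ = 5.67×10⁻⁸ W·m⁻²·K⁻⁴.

α/ε ≈ 5.29

Balance: αS·A = εσ·1A·T⁴ ⇒ α/ε = σT⁴/S.
α/ε = 5.67×10⁻⁸·(448)⁴/432 = 5.67×10⁻⁸·4.028×10¹⁰/432.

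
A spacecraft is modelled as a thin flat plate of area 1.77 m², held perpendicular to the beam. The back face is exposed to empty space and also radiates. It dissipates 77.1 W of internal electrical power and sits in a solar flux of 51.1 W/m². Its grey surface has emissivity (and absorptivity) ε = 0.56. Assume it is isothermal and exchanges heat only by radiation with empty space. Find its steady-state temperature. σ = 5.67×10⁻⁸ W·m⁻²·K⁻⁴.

T ≈ 184 K

At steady state, absorbed solar power + internal power = radiated power.
Absorbed: α·S·A_cross = 0.56·51.1·1.770 = 50.65 W (cross-section A).
Total input = 50.65 + 77.1 = 127.8 W.
Radiated: εσ·A_surf·T⁴ with A_surf = 2A = 3.540 m².
T⁴ = 127.8/(0.56·5.67×10⁻⁸·3.540) = 1.137×10⁹ K⁴.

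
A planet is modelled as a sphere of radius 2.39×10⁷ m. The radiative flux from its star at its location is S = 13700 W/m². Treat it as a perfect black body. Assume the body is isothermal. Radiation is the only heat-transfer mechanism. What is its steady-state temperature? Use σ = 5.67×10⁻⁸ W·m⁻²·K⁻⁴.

T ≈ 496 K

At equilibrium, absorbed power = emitted power.
Absorbing cross-section = πr² = 1.795×10¹⁵ m²; emitting surface = 4πr² = 7.178×10¹⁵ m² (ratio 4).
S·A_cross = εσ·A_surf·T⁴  ⇒  T⁴ = S/(4σ).
T⁴ = 1.00·13700/(4·5.67×10⁻⁸) = 6.041×10¹⁰ K⁴.
T = (6.041×10¹⁰)^(1/4).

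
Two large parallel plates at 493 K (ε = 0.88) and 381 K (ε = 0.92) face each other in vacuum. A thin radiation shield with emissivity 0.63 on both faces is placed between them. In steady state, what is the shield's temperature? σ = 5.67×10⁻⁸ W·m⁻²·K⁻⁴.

T_s ≈ 447 K

In steady state the net flux on the hot side equals that on the cold side.
σ(T₁⁴−T_s⁴)/D₁ = σ(T_s⁴−T₂⁴)/D₂, with D₁ = 1/ε₁+1/ε_s−1 = 1.724, D₂ = 1/ε_s+1/ε₂−1 = 1.674.
Solve for T_s⁴: T_s⁴ = (D₂·T₁⁴ + D₁·T₂⁴)/(D₁+D₂) = 3.980×10¹⁰ K⁴.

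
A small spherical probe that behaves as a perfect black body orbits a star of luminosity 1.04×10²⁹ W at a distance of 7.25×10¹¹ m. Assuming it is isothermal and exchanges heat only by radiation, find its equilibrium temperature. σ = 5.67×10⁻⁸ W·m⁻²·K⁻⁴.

First find the stellar flux at distance d: S = L/(4πd²) = 1.04×10²⁹/(4π·(7.25×10¹¹)²) = 15750 W/m².
For an isothermal sphere, absorbed (1−a)S·πr² = emitted σ·4πr²·T⁴, so T⁴ = (1−a)S/(4σ).
T⁴ = 1.00·15750/(4·5.67×10⁻⁸) = 6.942×10¹⁰ K⁴.

T ≈ 513 K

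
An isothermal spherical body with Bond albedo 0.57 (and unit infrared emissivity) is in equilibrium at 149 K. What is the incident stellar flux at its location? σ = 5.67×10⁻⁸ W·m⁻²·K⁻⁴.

(1−a)S·πr² = σ·4πr²·T⁴ ⇒ S = 4σT⁴/(1−a).
S = 4·5.67×10⁻⁸·4.929×10⁸/0.430.

S ≈ 260 W/m²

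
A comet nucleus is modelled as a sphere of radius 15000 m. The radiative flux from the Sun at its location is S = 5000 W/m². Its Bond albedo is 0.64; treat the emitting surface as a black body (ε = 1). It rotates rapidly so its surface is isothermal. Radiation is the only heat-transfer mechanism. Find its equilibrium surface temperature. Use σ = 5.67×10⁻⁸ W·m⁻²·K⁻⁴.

T ≈ 298 K

At equilibrium, absorbed power = emitted power.
Absorbing cross-section = πr² = 7.069×10⁸ m²; emitting surface = 4πr² = 2.827×10⁹ m² (ratio 4).
(1−a)S·A_cross = εσ·A_surf·T⁴  ⇒  T⁴ = (1−a)S/(4σ).
T⁴ = 0.360·5000/(4·5.67×10⁻⁸) = 7.937×10⁹ K⁴.
T = (7.937×10⁹)^(1/4).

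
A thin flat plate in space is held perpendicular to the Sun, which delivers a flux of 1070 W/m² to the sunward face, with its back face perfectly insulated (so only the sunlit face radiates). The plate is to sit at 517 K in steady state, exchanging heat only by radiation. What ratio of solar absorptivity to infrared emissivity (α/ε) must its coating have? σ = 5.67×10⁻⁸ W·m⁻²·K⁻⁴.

Balance: αS·A = εσ·1A·T⁴ ⇒ α/ε = σT⁴/S.
α/ε = 5.67×10⁻⁸·(517)⁴/1070 = 5.67×10⁻⁸·7.144×10¹⁰/1070.

α/ε ≈ 3.79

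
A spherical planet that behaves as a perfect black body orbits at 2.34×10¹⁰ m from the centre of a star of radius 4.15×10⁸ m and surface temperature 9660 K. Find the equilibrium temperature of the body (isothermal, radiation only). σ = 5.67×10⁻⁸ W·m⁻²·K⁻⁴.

The star's surface emits σT_*⁴; at distance d the flux is S = σT_*⁴(R_*/d)².
S = 5.67×10⁻⁸·(9660)⁴·(4.15×10⁸/2.34×10¹⁰)² = 1.553×10⁵ W/m².
For an isothermal sphere T⁴ = (1−a)S/(4σ) = 6.847×10¹¹ K⁴.

T ≈ 910 K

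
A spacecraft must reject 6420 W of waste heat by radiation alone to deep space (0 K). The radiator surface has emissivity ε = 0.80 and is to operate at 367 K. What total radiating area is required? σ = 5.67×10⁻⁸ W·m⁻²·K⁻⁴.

P = εσA T⁴ ⇒ A = P/(εσT⁴).
T⁴ = 1.814×10¹⁰ K⁴.
A = 6420/(0.80 × 5.67×10⁻⁸ × 1.814×10¹⁰).

A ≈ 7.80 m²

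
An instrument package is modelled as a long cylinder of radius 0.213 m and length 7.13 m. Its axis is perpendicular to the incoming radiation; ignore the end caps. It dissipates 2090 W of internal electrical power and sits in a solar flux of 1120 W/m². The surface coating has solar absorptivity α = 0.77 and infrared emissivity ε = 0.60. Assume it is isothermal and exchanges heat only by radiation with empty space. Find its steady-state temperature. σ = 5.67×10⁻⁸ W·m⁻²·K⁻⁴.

At steady state, absorbed solar power + internal power = radiated power.
Absorbed: α·S·A_cross = 0.77·1120·3.037 = 2619 W (cross-section 2rL).
Total input = 2619 + 2090 = 4709 W.
Radiated: εσ·A_surf·T⁴ with A_surf = 2πrL = 9.542 m².
T⁴ = 4709/(0.60·5.67×10⁻⁸·9.542) = 1.451×10¹⁰ K⁴.

T ≈ 347 K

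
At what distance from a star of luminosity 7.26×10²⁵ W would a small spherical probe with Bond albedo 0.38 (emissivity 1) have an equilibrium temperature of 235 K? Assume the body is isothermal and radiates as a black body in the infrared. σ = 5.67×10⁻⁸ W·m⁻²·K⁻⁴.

For an isothermal black-emitting sphere, (1−a)S·πr² = σ·4πr²·T⁴ ⇒ S = 4σT⁴/(1−a).
S = 4·5.67×10⁻⁸·(235)⁴/0.620 = 1116 W/m².
Flux falls as S = L/(4πd²), so d = √(L/(4πS)) = √(7.26×10²⁵/(4π·1116)).

d ≈ 7.20×10¹⁰ m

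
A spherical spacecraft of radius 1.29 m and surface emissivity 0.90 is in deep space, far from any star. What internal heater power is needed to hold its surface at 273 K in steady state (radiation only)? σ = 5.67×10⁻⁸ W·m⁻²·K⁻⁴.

P ≈ 5930 W

P = εσ·4πr²·T⁴.
4πr² = 20.91 m²; T⁴ = 5.555×10⁹ K⁴.
P = 0.90·5.67×10⁻⁸·20.91·5.555×10⁹.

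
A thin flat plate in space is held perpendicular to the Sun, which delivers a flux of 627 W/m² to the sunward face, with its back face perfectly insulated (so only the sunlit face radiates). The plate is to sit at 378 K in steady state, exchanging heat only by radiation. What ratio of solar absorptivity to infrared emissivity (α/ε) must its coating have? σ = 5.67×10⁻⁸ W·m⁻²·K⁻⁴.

Balance: αS·A = εσ·1A·T⁴ ⇒ α/ε = σT⁴/S.
α/ε = 5.67×10⁻⁸·(378)⁴/627 = 5.67×10⁻⁸·2.042×10¹⁰/627.

α/ε ≈ 1.85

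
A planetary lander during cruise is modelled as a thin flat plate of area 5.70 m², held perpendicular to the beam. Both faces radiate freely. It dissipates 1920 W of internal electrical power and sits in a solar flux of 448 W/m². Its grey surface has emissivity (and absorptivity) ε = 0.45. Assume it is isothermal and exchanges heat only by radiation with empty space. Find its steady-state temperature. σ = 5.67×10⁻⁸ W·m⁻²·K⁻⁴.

T ≈ 321 K

At steady state, absorbed solar power + internal power = radiated power.
Absorbed: α·S·A_cross = 0.45·448·5.700 = 1149 W (cross-section A).
Total input = 1149 + 1920 = 3069 W.
Radiated: εσ·A_surf·T⁴ with A_surf = 2A = 11.40 m².
T⁴ = 3069/(0.45·5.67×10⁻⁸·11.40) = 1.055×10¹⁰ K⁴.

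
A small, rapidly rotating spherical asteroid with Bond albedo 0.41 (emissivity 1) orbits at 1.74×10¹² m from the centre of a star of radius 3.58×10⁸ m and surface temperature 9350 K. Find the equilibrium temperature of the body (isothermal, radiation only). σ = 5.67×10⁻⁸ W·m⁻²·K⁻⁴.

The star's surface emits σT_*⁴; at distance d the flux is S = σT_*⁴(R_*/d)².
S = 5.67×10⁻⁸·(9350)⁴·(3.58×10⁸/1.74×10¹²)² = 18.34 W/m².
For an isothermal sphere T⁴ = (1−a)S/(4σ) = 4.772×10⁷ K⁴.

T ≈ 83.1 K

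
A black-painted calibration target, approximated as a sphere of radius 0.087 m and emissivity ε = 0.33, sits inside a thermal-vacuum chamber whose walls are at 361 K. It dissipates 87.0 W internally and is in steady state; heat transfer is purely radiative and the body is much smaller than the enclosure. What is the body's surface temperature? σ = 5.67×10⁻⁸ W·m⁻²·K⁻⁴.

T ≈ 507 K

For a small grey body in a large enclosure, net radiated power = εσA(T⁴ − T_w⁴).
Steady state: P = εσA(T⁴ − T_w⁴) with A = 4πr² = 0.09511 m².
T⁴ = P/(εσA) + T_w⁴ = 87.0/(0.33·5.67×10⁻⁸·0.09511) + (361)⁴
    = 4.888×10¹⁰ + 1.698×10¹⁰ = 6.587×10¹⁰ K⁴.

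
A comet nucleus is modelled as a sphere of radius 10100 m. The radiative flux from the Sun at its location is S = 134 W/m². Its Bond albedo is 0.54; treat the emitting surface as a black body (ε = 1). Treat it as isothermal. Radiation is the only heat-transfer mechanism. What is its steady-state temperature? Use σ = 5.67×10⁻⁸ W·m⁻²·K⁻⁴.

At equilibrium, absorbed power = emitted power.
Absorbing cross-section = πr² = 3.205×10⁸ m²; emitting surface = 4πr² = 1.282×10⁹ m² (ratio 4).
(1−a)S·A_cross = εσ·A_surf·T⁴  ⇒  T⁴ = (1−a)S/(4σ).
T⁴ = 0.460·134/(4·5.67×10⁻⁸) = 2.718×10⁸ K⁴.
T = (2.718×10⁸)^(1/4).

T ≈ 128 K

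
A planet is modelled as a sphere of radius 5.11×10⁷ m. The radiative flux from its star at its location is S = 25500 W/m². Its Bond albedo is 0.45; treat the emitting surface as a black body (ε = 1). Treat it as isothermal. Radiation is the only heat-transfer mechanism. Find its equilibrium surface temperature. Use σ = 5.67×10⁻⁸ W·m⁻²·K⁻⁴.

T ≈ 499 K

At equilibrium, absorbed power = emitted power.
Absorbing cross-section = πr² = 8.203×10¹⁵ m²; emitting surface = 4πr² = 3.281×10¹⁶ m² (ratio 4).
(1−a)S·A_cross = εσ·A_surf·T⁴  ⇒  T⁴ = (1−a)S/(4σ).
T⁴ = 0.550·25500/(4·5.67×10⁻⁸) = 6.184×10¹⁰ K⁴.
T = (6.184×10¹⁰)^(1/4).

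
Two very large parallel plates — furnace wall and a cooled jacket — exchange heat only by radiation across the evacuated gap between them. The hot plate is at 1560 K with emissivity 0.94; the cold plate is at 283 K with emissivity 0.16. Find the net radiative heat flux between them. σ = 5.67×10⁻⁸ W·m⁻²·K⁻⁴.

q ≈ 53100 W/m²

For two infinite grey parallel plates, q = σ(T₁⁴ − T₂⁴)/(1/ε₁ + 1/ε₂ − 1).
T₁⁴ − T₂⁴ = 5.922×10¹² − 6.414×10⁹ = 5.916×10¹² K⁴.
1/ε₁ + 1/ε₂ − 1 = 1.064 + 6.250 − 1 = 6.314.
q = 5.67×10⁻⁸ × 5.916×10¹² / 6.314.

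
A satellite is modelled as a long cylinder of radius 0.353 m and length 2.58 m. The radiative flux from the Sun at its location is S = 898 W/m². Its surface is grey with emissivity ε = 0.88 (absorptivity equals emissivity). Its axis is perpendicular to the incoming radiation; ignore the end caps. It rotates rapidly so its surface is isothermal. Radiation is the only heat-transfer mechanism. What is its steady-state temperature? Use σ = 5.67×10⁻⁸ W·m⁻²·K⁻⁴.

At equilibrium, absorbed power = emitted power.
Absorbing cross-section = 2rL = 1.821 m²; emitting surface = 2πrL = 5.722 m² (ratio π).
εS·A_cross = εσ·A_surf·T⁴  ⇒  T⁴ = S/(πσ)   (ε cancels).
T⁴ = 898/(π·5.67×10⁻⁸) = 5.041×10⁹ K⁴.
T = (5.041×10⁹)^(1/4).

T ≈ 266 K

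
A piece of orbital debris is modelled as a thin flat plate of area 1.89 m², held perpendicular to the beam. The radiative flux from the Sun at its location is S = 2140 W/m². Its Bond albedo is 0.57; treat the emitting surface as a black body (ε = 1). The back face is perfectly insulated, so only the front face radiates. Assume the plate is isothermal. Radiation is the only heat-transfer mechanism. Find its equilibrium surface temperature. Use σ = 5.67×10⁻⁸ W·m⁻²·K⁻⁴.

T ≈ 357 K

At equilibrium, absorbed power = emitted power.
Absorbing cross-section = A = 1.890 m²; emitting surface = A = 1.890 m² (ratio 1).
(1−a)S·A_cross = εσ·A_surf·T⁴  ⇒  T⁴ = (1−a)S/(1σ).
T⁴ = 0.430·2140/(1·5.67×10⁻⁸) = 1.623×10¹⁰ K⁴.
T = (1.623×10¹⁰)^(1/4).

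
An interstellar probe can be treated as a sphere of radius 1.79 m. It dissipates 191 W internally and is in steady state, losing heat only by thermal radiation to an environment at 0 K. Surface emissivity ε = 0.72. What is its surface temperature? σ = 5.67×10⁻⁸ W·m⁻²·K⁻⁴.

T ≈ 104 K

Steady state: internal power = radiated power, P = εσA T⁴.
Radiating area A = 4πr² = 40.26 m².
T⁴ = P/(εσA) = 191/(0.72·5.67×10⁻⁸·40.26) = 1.162×10⁸ K⁴.
T = (1.162×10⁸)^(1/4).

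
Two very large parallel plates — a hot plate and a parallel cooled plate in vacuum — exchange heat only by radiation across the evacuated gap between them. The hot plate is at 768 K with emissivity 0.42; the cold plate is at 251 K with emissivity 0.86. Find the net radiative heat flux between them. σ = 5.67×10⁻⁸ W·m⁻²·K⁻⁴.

For two infinite grey parallel plates, q = σ(T₁⁴ − T₂⁴)/(1/ε₁ + 1/ε₂ − 1).
T₁⁴ − T₂⁴ = 3.479×10¹¹ − 3.969×10⁹ = 3.439×10¹¹ K⁴.
1/ε₁ + 1/ε₂ − 1 = 2.381 + 1.163 − 1 = 2.544.
q = 5.67×10⁻⁸ × 3.439×10¹¹ / 2.544.

q ≈ 7670 W/m²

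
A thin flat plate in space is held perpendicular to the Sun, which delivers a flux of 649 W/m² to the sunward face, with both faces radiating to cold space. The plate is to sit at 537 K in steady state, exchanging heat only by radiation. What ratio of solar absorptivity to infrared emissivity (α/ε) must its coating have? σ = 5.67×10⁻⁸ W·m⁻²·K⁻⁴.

α/ε ≈ 14.5

Balance: αS·A = εσ·2A·T⁴ ⇒ α/ε = 2σT⁴/S.
α/ε = 2·5.67×10⁻⁸·(537)⁴/649 = 2·5.67×10⁻⁸·8.316×10¹⁰/649.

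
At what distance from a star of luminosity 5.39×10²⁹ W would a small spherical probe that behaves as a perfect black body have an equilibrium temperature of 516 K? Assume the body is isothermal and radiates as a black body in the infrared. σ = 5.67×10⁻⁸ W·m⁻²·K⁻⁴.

d ≈ 1.63×10¹² m

For an isothermal black-emitting sphere, (1−a)S·πr² = σ·4πr²·T⁴ ⇒ S = 4σT⁴/(1−a).
S = 4·5.67×10⁻⁸·(516)⁴/1.00 = 16080 W/m².
Flux falls as S = L/(4πd²), so d = √(L/(4πS)) = √(5.39×10²⁹/(4π·16080)).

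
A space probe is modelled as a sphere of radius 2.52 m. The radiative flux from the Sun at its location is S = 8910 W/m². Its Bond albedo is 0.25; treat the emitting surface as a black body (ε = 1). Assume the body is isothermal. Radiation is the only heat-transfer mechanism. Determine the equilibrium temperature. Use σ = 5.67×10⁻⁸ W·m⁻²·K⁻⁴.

T ≈ 414 K

At equilibrium, absorbed power = emitted power.
Absorbing cross-section = πr² = 19.95 m²; emitting surface = 4πr² = 79.80 m² (ratio 4).
(1−a)S·A_cross = εσ·A_surf·T⁴  ⇒  T⁴ = (1−a)S/(4σ).
T⁴ = 0.750·8910/(4·5.67×10⁻⁸) = 2.946×10¹⁰ K⁴.
T = (2.946×10¹⁰)^(1/4).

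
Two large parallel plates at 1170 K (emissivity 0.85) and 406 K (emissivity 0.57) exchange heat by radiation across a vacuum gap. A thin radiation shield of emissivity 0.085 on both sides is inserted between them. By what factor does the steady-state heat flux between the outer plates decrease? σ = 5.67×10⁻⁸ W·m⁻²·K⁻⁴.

Without shield: q₀ = σΔ(T⁴)/(1/ε₁+1/ε₂−1) with denominator 1.931.
With shield the two gaps are in series; the resistances add: (1/ε₁+1/ε_s−1)+(1/ε_s+1/ε₂−1) = 11.94+12.52 = 24.46.
Heat-flux ratio q₀/q = 24.46/1.931.

factor ≈ 12.7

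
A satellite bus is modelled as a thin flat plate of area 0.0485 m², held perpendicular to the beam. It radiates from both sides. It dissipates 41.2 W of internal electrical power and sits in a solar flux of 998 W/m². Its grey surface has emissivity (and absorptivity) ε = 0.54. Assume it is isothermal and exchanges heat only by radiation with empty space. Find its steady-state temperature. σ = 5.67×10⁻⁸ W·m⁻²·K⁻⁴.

At steady state, absorbed solar power + internal power = radiated power.
Absorbed: α·S·A_cross = 0.54·998·0.04850 = 26.14 W (cross-section A).
Total input = 26.14 + 41.2 = 67.34 W.
Radiated: εσ·A_surf·T⁴ with A_surf = 2A = 0.09700 m².
T⁴ = 67.34/(0.54·5.67×10⁻⁸·0.09700) = 2.267×10¹⁰ K⁴.

T ≈ 388 K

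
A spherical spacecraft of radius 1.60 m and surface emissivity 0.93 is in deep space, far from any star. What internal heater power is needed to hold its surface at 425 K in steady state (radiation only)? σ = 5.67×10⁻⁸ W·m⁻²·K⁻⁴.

P = εσ·4πr²·T⁴.
4πr² = 32.17 m²; T⁴ = 3.263×10¹⁰ K⁴.
P = 0.93·5.67×10⁻⁸·32.17·3.263×10¹⁰.

P ≈ 55300 W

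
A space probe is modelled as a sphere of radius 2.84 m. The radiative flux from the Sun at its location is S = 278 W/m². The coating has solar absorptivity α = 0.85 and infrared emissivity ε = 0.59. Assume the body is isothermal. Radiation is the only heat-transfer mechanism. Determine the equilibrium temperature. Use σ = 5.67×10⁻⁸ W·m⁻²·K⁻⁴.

At equilibrium, absorbed power = emitted power.
Absorbing cross-section = πr² = 25.34 m²; emitting surface = 4πr² = 101.4 m² (ratio 4).
αS·A_cross = εσ·A_surf·T⁴  ⇒  T⁴ = αS/(ε·4σ).
T⁴ = 0.850·278/(0.59·4·5.67×10⁻⁸) = 1.766×10⁹ K⁴.
T = (1.766×10⁹)^(1/4).

T ≈ 205 K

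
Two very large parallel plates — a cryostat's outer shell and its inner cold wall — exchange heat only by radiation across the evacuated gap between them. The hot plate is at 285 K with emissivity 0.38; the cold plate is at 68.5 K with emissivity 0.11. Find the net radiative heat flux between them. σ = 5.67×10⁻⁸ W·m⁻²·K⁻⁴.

q ≈ 34.8 W/m²

For two infinite grey parallel plates, q = σ(T₁⁴ − T₂⁴)/(1/ε₁ + 1/ε₂ − 1).
T₁⁴ − T₂⁴ = 6.598×10⁹ − 2.202×10⁷ = 6.575×10⁹ K⁴.
1/ε₁ + 1/ε₂ − 1 = 2.632 + 9.091 − 1 = 10.72.
q = 5.67×10⁻⁸ × 6.575×10⁹ / 10.72.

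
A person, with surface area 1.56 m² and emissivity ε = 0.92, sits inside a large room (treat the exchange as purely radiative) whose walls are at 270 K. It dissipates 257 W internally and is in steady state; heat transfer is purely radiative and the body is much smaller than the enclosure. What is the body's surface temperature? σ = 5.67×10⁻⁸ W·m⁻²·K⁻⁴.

For a small grey body in a large enclosure, net radiated power = εσA(T⁴ − T_w⁴).
Steady state: P = εσA(T⁴ − T_w⁴) with A = 1.56 m².
T⁴ = P/(εσA) + T_w⁴ = 257/(0.92·5.67×10⁻⁸·1.560) + (270)⁴
    = 3.158×10⁹ + 5.314×10⁹ = 8.473×10⁹ K⁴.

T ≈ 303 K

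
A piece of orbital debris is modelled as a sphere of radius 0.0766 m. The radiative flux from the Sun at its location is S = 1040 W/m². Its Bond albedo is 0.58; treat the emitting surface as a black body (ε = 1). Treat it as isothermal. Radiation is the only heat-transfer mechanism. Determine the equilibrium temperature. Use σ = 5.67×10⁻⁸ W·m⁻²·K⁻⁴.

At equilibrium, absorbed power = emitted power.
Absorbing cross-section = πr² = 0.01843 m²; emitting surface = 4πr² = 0.07373 m² (ratio 4).
(1−a)S·A_cross = εσ·A_surf·T⁴  ⇒  T⁴ = (1−a)S/(4σ).
T⁴ = 0.420·1040/(4·5.67×10⁻⁸) = 1.926×10⁹ K⁴.
T = (1.926×10⁹)^(1/4).

T ≈ 209 K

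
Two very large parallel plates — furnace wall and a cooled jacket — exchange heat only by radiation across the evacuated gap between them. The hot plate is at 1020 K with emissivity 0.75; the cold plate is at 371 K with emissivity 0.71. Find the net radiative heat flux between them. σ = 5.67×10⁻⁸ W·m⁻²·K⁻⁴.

q ≈ 34600 W/m²

For two infinite grey parallel plates, q = σ(T₁⁴ − T₂⁴)/(1/ε₁ + 1/ε₂ − 1).
T₁⁴ − T₂⁴ = 1.082×10¹² − 1.895×10¹⁰ = 1.063×10¹² K⁴.
1/ε₁ + 1/ε₂ − 1 = 1.333 + 1.408 − 1 = 1.742.
q = 5.67×10⁻⁸ × 1.063×10¹² / 1.742.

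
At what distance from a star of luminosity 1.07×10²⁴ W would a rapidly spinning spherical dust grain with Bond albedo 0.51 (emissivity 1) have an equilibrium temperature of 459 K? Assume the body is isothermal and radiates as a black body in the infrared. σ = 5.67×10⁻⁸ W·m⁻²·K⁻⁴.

d ≈ 2.04×10⁹ m

For an isothermal black-emitting sphere, (1−a)S·πr² = σ·4πr²·T⁴ ⇒ S = 4σT⁴/(1−a).
S = 4·5.67×10⁻⁸·(459)⁴/0.490 = 20540 W/m².
Flux falls as S = L/(4πd²), so d = √(L/(4πS)) = √(1.07×10²⁴/(4π·20540)).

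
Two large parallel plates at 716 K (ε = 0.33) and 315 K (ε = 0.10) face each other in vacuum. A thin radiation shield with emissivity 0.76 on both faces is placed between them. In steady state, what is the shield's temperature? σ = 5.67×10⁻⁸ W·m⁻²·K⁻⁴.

T_s ≈ 669 K

In steady state the net flux on the hot side equals that on the cold side.
σ(T₁⁴−T_s⁴)/D₁ = σ(T_s⁴−T₂⁴)/D₂, with D₁ = 1/ε₁+1/ε_s−1 = 3.346, D₂ = 1/ε_s+1/ε₂−1 = 10.32.
Solve for T_s⁴: T_s⁴ = (D₂·T₁⁴ + D₁·T₂⁴)/(D₁+D₂) = 2.009×10¹¹ K⁴.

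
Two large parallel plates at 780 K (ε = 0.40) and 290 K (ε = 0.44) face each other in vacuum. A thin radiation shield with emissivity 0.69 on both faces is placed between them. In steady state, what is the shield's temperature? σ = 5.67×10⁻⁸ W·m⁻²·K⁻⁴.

In steady state the net flux on the hot side equals that on the cold side.
σ(T₁⁴−T_s⁴)/D₁ = σ(T_s⁴−T₂⁴)/D₂, with D₁ = 1/ε₁+1/ε_s−1 = 2.949, D₂ = 1/ε_s+1/ε₂−1 = 2.722.
Solve for T_s⁴: T_s⁴ = (D₂·T₁⁴ + D₁·T₂⁴)/(D₁+D₂) = 1.813×10¹¹ K⁴.

T_s ≈ 653 K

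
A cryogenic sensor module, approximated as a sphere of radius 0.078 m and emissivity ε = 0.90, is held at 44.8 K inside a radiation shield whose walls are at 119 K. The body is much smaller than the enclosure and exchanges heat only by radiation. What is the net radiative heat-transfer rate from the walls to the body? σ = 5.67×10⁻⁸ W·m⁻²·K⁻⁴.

For a small grey body in a large enclosure: P_net = εσA(T_body⁴ − T_wall⁴).
A = 4πr² = 0.07645 m²; T_body⁴ − T_wall⁴ = 4.028×10⁶ − 2.005×10⁸ = -1.965×10⁸ K⁴.
|P_net| = 0.90·5.67×10⁻⁸·0.07645·1.965×10⁸.

P_net ≈ 0.767 W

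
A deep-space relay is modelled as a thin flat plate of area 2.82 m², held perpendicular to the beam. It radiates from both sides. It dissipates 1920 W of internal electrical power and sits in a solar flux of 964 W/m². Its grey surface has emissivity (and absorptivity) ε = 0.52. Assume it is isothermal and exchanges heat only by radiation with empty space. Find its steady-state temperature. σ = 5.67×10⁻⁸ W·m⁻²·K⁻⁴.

At steady state, absorbed solar power + internal power = radiated power.
Absorbed: α·S·A_cross = 0.52·964·2.820 = 1414 W (cross-section A).
Total input = 1414 + 1920 = 3334 W.
Radiated: εσ·A_surf·T⁴ with A_surf = 2A = 5.640 m².
T⁴ = 3334/(0.52·5.67×10⁻⁸·5.640) = 2.005×10¹⁰ K⁴.

T ≈ 376 K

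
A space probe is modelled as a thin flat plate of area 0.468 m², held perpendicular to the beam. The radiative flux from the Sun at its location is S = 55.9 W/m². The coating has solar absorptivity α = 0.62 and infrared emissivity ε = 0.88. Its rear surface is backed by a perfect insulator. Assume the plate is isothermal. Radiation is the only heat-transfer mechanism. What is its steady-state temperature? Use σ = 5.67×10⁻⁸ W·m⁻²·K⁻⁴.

T ≈ 162 K

At equilibrium, absorbed power = emitted power.
Absorbing cross-section = A = 0.4680 m²; emitting surface = A = 0.4680 m² (ratio 1).
αS·A_cross = εσ·A_surf·T⁴  ⇒  T⁴ = αS/(ε·1σ).
T⁴ = 0.620·55.9/(0.88·1·5.67×10⁻⁸) = 6.946×10⁸ K⁴.
T = (6.946×10⁸)^(1/4).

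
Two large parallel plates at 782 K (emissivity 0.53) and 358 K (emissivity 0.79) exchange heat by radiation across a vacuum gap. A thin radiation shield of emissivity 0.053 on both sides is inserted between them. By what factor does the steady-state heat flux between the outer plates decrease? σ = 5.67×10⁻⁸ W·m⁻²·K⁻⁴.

factor ≈ 18.1

Without shield: q₀ = σΔ(T⁴)/(1/ε₁+1/ε₂−1) with denominator 2.153.
With shield the two gaps are in series; the resistances add: (1/ε₁+1/ε_s−1)+(1/ε_s+1/ε₂−1) = 19.75+19.13 = 38.89.
Heat-flux ratio q₀/q = 38.89/2.153.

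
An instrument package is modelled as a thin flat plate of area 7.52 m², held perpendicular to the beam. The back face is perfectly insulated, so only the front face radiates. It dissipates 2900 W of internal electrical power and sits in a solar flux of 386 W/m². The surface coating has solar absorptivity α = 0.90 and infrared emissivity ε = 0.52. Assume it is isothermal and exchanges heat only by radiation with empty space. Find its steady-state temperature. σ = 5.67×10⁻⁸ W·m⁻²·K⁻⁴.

At steady state, absorbed solar power + internal power = radiated power.
Absorbed: α·S·A_cross = 0.90·386·7.520 = 2612 W (cross-section A).
Total input = 2612 + 2900 = 5512 W.
Radiated: εσ·A_surf·T⁴ with A_surf = A = 7.520 m².
T⁴ = 5512/(0.52·5.67×10⁻⁸·7.520) = 2.486×10¹⁰ K⁴.

T ≈ 397 K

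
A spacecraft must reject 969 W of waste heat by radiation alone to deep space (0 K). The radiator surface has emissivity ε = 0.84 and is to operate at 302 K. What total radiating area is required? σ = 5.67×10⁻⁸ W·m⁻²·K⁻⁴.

A ≈ 2.45 m²

P = εσA T⁴ ⇒ A = P/(εσT⁴).
T⁴ = 8.318×10⁹ K⁴.
A = 969/(0.84 × 5.67×10⁻⁸ × 8.318×10⁹).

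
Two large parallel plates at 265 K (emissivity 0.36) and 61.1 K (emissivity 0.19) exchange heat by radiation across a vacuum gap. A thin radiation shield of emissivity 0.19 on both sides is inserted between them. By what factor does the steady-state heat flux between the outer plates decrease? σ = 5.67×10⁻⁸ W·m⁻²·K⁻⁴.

factor ≈ 2.35

Without shield: q₀ = σΔ(T⁴)/(1/ε₁+1/ε₂−1) with denominator 7.041.
With shield the two gaps are in series; the resistances add: (1/ε₁+1/ε_s−1)+(1/ε_s+1/ε₂−1) = 7.041+9.526 = 16.57.
Heat-flux ratio q₀/q = 16.57/7.041.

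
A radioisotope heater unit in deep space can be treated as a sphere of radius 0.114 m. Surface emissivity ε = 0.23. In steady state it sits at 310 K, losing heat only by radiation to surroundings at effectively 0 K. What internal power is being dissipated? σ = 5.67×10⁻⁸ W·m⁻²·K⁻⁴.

Steady state: P = εσA T⁴.
A = 4πr² = 0.1633 m²; T⁴ = (310)⁴ = 9.235×10⁹ K⁴.
P = 0.23 × 5.67×10⁻⁸ × 0.1633 × 9.235×10⁹.

P ≈ 19.7 W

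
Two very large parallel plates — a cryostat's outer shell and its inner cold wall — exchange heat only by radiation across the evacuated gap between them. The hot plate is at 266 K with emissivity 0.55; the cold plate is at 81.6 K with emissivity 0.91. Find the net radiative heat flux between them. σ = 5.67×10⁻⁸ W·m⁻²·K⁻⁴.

q ≈ 147 W/m²

For two infinite grey parallel plates, q = σ(T₁⁴ − T₂⁴)/(1/ε₁ + 1/ε₂ − 1).
T₁⁴ − T₂⁴ = 5.006×10⁹ − 4.434×10⁷ = 4.962×10⁹ K⁴.
1/ε₁ + 1/ε₂ − 1 = 1.818 + 1.099 − 1 = 1.917.
q = 5.67×10⁻⁸ × 4.962×10⁹ / 1.917.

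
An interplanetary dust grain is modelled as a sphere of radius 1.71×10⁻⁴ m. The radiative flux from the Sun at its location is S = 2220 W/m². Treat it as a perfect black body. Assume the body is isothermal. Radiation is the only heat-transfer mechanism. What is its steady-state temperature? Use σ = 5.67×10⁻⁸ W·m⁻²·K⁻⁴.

T ≈ 315 K

At equilibrium, absorbed power = emitted power.
Absorbing cross-section = πr² = 9.186×10⁻⁸ m²; emitting surface = 4πr² = 3.675×10⁻⁷ m² (ratio 4).
S·A_cross = εσ·A_surf·T⁴  ⇒  T⁴ = S/(4σ).
T⁴ = 1.00·2220/(4·5.67×10⁻⁸) = 9.788×10⁹ K⁴.
T = (9.788×10⁹)^(1/4).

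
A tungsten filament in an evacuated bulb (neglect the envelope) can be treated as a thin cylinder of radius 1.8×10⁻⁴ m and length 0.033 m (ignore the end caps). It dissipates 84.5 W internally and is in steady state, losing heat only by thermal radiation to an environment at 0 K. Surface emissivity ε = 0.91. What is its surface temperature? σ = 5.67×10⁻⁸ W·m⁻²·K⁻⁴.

Steady state: internal power = radiated power, P = εσA T⁴.
Radiating area A = 2πrL = 3.732×10⁻⁵ m².
T⁴ = P/(εσA) = 84.5/(0.91·5.67×10⁻⁸·3.732×10⁻⁵) = 4.388×10¹³ K⁴.
T = (4.388×10¹³)^(1/4).

T ≈ 2570 K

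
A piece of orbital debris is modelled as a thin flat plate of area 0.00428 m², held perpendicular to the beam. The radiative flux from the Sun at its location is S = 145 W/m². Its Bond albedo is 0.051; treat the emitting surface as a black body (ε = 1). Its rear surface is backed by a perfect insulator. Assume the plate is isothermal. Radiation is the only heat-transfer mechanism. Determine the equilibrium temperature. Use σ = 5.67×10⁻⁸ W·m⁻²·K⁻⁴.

At equilibrium, absorbed power = emitted power.
Absorbing cross-section = A = 0.004280 m²; emitting surface = A = 0.004280 m² (ratio 1).
(1−a)S·A_cross = εσ·A_surf·T⁴  ⇒  T⁴ = (1−a)S/(1σ).
T⁴ = 0.949·145/(1·5.67×10⁻⁸) = 2.427×10⁹ K⁴.
T = (2.427×10⁹)^(1/4).

T ≈ 222 K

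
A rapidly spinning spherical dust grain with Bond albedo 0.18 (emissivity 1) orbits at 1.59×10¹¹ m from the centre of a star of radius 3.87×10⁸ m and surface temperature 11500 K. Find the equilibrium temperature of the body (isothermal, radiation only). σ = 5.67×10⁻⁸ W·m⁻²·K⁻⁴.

The star's surface emits σT_*⁴; at distance d the flux is S = σT_*⁴(R_*/d)².
S = 5.67×10⁻⁸·(11500)⁴·(3.87×10⁸/1.59×10¹¹)² = 5875 W/m².
For an isothermal sphere T⁴ = (1−a)S/(4σ) = 2.124×10¹⁰ K⁴.

T ≈ 382 K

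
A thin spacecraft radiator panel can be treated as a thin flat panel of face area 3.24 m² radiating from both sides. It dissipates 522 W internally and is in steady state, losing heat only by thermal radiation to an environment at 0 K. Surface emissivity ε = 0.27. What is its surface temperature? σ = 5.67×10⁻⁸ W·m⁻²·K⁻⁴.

T ≈ 269 K

Steady state: internal power = radiated power, P = εσA T⁴.
Radiating area A = 2·3.24 = 6.480 m².
T⁴ = P/(εσA) = 522/(0.27·5.67×10⁻⁸·6.480) = 5.262×10⁹ K⁴.
T = (5.262×10⁹)^(1/4).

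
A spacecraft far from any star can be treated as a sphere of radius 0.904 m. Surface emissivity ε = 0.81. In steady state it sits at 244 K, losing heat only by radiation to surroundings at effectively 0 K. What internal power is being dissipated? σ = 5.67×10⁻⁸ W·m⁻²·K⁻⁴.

Steady state: P = εσA T⁴.
A = 4πr² = 10.27 m²; T⁴ = (244)⁴ = 3.545×10⁹ K⁴.
P = 0.81 × 5.67×10⁻⁸ × 10.27 × 3.545×10⁹.

P ≈ 1670 W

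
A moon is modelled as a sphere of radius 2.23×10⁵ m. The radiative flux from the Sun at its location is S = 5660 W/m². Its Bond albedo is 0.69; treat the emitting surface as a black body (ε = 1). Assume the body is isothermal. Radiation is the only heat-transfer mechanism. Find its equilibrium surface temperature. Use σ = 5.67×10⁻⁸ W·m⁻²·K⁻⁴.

At equilibrium, absorbed power = emitted power.
Absorbing cross-section = πr² = 1.562×10¹¹ m²; emitting surface = 4πr² = 6.249×10¹¹ m² (ratio 4).
(1−a)S·A_cross = εσ·A_surf·T⁴  ⇒  T⁴ = (1−a)S/(4σ).
T⁴ = 0.310·5660/(4·5.67×10⁻⁸) = 7.736×10⁹ K⁴.
T = (7.736×10⁹)^(1/4).

T ≈ 297 K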